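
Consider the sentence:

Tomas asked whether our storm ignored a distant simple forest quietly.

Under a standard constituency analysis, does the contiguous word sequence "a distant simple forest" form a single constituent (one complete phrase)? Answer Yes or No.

Yes

These words form the whole noun phrase headed by "forest", so yes — one constituent.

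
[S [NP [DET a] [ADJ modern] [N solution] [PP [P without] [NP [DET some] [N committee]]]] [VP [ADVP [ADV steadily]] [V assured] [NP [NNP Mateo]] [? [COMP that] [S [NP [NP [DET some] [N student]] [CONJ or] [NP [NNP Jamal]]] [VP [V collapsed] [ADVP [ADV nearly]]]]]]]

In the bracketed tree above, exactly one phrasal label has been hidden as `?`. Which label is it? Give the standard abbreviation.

A constituent whose immediate children are COMP 'that', S is a subordinate clause: SBAR.

SBAR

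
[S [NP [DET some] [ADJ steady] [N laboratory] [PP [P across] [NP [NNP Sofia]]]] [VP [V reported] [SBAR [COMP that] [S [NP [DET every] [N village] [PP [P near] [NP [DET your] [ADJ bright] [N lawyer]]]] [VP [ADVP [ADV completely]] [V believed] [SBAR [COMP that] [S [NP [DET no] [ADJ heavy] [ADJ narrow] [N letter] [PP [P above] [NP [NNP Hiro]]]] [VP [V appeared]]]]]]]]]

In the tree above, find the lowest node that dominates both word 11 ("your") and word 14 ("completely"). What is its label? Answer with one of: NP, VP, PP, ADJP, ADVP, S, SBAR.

S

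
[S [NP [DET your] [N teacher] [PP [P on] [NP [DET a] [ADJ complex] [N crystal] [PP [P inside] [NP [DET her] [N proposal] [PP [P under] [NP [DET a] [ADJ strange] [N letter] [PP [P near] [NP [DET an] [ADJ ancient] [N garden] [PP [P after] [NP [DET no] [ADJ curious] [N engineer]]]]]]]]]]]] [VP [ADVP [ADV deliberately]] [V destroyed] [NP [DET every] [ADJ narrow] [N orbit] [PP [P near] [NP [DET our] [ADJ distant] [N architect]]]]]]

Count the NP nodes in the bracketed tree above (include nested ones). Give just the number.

Scanning left to right, an opening `[NP` appears at word positions 1, 4, 8, 11, 15, 19, 24, 28 — 8 in total.

8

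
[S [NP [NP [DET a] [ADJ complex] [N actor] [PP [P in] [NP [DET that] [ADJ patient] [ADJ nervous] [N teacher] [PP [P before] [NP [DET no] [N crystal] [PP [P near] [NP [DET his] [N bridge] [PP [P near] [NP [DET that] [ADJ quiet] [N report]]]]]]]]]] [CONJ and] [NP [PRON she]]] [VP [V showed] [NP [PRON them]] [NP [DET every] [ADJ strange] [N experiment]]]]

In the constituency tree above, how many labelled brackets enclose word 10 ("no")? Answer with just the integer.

8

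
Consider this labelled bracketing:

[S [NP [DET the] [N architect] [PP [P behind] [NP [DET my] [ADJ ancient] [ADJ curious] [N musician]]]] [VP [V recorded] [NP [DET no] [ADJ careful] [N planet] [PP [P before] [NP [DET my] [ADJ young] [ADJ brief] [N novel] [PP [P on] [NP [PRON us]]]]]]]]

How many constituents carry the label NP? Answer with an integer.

5

Scanning left to right, an opening `[NP` appears at word positions 1, 4, 9, 13, 18 — 5 in total.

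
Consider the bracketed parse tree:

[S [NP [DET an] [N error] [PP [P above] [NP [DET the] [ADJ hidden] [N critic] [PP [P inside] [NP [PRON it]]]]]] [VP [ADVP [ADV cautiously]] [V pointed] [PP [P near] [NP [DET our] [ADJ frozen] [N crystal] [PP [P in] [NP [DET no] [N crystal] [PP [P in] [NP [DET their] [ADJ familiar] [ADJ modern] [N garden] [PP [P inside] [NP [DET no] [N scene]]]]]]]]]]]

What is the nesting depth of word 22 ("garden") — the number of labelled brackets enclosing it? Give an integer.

Path from the root down to the word: S → VP → PP → NP → PP → NP → PP → NP → N. That is 9 enclosing brackets.

9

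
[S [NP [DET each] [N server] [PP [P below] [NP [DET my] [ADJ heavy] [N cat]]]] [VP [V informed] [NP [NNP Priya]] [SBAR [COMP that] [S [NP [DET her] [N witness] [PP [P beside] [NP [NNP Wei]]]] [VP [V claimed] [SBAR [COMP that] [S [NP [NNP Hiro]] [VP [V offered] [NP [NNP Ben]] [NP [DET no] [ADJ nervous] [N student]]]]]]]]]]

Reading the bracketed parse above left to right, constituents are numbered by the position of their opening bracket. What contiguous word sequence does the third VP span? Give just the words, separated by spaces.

offered Ben no nervous student

In left-to-right order the VP constituents are "informed Priya that her witness beside Wei claimed that Hiro offered Ben no nervous student"; "claimed that Hiro offered Ben no nervous student"; "offered Ben no nervous student". Number 3 is "offered Ben no nervous student".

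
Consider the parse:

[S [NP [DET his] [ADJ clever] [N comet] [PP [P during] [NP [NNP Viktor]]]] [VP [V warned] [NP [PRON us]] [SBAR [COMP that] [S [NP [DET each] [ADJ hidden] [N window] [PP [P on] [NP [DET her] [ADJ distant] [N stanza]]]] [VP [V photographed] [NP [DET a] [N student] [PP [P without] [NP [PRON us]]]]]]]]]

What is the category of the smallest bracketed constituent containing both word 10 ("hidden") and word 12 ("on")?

NP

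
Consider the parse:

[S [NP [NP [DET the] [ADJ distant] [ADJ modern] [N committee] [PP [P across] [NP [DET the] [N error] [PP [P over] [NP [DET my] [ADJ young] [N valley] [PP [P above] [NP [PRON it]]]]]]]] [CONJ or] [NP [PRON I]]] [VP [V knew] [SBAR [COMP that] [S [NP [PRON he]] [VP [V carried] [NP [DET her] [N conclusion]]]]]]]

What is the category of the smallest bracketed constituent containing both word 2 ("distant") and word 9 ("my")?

NP

The smallest bracket enclosing both words is [NP the distant modern committee across the error over my young valley above it], so the label is NP.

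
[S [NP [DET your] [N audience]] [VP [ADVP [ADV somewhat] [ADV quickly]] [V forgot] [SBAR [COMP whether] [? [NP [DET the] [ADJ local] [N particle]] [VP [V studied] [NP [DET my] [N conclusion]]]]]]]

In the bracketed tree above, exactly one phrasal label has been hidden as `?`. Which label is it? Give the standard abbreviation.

A constituent whose immediate children are NP, VP is a clause: S.

S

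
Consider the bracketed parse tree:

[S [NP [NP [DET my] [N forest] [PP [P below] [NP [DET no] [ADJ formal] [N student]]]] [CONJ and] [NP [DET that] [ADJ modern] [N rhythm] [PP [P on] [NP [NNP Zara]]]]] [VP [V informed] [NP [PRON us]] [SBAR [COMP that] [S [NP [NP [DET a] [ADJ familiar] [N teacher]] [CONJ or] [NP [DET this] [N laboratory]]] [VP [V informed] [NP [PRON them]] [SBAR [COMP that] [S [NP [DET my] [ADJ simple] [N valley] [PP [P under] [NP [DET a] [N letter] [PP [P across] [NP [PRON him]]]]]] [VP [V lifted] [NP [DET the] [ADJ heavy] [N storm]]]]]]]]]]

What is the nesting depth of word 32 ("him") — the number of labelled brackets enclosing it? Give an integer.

13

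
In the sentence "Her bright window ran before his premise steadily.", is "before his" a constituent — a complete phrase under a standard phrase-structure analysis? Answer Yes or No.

"before" belongs to the preposition "before" while "his" belongs to the noun phrase "his premise"; a span that runs across that boundary is not a single phrase.

No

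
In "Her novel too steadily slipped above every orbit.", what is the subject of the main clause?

her novel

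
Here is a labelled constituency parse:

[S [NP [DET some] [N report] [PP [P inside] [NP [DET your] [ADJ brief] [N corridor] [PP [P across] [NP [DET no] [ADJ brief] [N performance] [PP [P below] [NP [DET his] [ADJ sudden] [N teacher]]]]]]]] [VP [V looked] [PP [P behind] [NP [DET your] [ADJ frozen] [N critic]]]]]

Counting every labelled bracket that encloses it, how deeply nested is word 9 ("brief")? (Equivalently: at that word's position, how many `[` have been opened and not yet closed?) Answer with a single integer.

7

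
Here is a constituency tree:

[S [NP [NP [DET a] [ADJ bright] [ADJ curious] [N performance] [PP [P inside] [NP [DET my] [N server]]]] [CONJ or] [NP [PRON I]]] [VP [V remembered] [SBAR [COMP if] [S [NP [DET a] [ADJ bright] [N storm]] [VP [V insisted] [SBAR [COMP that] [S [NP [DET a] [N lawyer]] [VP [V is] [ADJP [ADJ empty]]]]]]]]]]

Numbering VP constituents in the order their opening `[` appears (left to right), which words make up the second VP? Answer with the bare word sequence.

insisted that a lawyer is empty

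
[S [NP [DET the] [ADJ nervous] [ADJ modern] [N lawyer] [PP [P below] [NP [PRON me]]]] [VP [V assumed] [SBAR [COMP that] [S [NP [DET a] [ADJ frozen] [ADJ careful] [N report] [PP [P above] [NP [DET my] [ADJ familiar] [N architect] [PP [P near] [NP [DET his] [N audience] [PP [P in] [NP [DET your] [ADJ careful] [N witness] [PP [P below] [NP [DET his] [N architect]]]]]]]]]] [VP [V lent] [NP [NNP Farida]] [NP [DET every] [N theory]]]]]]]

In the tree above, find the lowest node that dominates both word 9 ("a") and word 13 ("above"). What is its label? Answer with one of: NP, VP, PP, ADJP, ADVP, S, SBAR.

The smallest bracket enclosing both words is [NP a frozen careful report above my familiar architect near his audience in your careful witness below his architect], so the label is NP.

NP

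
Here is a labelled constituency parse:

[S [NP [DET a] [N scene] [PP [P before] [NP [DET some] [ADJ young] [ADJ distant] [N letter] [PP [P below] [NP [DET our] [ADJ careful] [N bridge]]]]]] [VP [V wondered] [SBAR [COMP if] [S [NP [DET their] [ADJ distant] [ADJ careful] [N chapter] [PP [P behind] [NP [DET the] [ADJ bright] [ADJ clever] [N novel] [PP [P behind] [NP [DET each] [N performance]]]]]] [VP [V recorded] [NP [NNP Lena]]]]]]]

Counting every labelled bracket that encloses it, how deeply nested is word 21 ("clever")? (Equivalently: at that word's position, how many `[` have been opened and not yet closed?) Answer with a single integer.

Counting open brackets not yet closed at "clever": [S [VP [SBAR [S [NP [PP [NP [ADJ = 8.

8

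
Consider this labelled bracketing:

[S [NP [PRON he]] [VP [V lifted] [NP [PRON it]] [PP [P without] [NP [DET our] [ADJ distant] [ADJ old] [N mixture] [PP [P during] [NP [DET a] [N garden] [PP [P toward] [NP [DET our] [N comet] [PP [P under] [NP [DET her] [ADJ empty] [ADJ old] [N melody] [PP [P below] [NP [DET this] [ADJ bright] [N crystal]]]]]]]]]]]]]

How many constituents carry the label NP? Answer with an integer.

Listing each NP by its span: [NP he]; [NP it]; [NP our distant old mixture during a garden toward our comet under her empty old melody below this bright crystal]; [NP a garden toward our comet under her empty old melody below this bright crystal]; [NP our comet under her empty old melody below this bright crystal]; [NP her empty old melody below this bright crystal] … — that makes 7.

7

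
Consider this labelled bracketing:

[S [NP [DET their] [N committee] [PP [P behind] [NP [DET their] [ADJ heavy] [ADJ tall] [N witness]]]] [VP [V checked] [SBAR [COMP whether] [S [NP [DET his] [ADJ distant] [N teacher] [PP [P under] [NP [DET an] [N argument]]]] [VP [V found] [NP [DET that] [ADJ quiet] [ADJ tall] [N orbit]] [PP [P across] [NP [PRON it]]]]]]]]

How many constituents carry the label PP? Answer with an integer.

3

Listing each PP by its span: [PP behind their heavy tall witness]; [PP under an argument]; [PP across it] — that makes 3.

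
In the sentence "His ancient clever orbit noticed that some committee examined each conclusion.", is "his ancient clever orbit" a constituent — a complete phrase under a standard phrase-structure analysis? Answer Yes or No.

Yes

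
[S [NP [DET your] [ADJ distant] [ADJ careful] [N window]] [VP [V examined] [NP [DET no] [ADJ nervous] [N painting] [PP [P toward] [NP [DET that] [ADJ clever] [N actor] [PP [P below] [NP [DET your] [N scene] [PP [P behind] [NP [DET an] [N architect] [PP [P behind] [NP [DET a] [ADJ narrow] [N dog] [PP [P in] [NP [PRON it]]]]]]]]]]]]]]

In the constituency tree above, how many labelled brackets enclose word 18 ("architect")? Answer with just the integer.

Counting open brackets not yet closed at "architect": [S [VP [NP [PP [NP [PP [NP [PP [NP [N = 10.

10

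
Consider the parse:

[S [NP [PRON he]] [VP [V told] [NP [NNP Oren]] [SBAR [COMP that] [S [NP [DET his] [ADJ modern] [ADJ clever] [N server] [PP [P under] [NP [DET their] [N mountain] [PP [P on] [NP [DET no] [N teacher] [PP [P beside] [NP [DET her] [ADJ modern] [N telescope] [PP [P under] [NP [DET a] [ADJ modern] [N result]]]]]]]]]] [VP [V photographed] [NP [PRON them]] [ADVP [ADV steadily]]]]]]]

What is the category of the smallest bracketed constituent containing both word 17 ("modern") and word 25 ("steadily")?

S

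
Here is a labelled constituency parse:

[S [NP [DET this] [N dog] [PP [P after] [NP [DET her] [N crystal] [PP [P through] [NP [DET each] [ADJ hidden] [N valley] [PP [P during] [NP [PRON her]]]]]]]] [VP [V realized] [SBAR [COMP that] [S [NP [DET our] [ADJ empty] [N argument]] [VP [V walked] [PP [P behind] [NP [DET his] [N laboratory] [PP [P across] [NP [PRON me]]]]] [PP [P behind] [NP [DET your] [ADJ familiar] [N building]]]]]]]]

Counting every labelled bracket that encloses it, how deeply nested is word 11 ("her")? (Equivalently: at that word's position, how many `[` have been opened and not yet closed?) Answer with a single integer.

9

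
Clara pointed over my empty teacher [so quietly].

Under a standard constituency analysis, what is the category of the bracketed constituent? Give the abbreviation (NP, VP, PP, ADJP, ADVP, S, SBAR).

ADVP

"quietly" is the head of the bracketed span, so the span is an adverb phrase: ADVP.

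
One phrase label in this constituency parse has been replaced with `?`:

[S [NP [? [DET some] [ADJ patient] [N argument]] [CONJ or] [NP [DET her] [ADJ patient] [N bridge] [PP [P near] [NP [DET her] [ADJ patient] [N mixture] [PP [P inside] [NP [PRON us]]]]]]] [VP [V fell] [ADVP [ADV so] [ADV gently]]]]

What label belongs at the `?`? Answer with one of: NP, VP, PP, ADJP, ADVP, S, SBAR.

NP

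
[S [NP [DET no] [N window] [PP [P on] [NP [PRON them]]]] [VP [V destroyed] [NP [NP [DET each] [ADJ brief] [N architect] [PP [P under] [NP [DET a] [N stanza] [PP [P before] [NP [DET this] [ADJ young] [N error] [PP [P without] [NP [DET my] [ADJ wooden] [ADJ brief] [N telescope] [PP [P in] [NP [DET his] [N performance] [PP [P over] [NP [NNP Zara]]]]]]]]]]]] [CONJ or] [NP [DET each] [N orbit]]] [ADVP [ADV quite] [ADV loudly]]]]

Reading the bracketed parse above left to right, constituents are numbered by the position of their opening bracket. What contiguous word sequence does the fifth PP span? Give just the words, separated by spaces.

Opening `[PP` markers occur at word positions 3, 9, 12, 16, 21, 24; the fifth of these opens the constituent [PP in his performance over Zara].

in his performance over Zara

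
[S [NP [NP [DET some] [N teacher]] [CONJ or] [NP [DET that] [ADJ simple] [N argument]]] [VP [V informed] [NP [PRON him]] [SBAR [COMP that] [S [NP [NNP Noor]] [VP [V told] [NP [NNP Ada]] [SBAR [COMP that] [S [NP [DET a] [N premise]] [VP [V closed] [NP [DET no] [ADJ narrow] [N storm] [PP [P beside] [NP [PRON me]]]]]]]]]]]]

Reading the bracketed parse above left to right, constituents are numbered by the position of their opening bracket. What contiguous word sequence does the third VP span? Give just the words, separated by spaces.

closed no narrow storm beside me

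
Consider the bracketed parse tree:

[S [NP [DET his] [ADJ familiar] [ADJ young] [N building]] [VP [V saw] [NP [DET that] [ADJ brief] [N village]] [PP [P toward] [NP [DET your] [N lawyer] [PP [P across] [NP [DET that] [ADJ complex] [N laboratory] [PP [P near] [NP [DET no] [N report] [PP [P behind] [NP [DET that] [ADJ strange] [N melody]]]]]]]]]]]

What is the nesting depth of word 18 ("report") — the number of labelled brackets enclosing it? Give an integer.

9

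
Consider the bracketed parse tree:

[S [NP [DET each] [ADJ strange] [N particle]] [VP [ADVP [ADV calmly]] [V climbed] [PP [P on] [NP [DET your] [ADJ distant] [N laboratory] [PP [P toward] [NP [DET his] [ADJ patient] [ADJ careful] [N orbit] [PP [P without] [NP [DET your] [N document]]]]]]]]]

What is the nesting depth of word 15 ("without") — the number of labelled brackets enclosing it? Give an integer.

Path from the root down to the word: S → VP → PP → NP → PP → NP → PP → P. That is 8 enclosing brackets.

8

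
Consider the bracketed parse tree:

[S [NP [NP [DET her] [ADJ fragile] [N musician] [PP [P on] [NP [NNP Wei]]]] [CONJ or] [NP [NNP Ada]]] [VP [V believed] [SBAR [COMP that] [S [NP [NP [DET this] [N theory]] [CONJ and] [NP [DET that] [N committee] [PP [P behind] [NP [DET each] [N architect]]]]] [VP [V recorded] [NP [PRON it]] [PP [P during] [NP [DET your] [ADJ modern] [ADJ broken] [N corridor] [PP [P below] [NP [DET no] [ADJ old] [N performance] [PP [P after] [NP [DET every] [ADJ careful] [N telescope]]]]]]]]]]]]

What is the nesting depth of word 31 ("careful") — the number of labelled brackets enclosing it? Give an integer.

12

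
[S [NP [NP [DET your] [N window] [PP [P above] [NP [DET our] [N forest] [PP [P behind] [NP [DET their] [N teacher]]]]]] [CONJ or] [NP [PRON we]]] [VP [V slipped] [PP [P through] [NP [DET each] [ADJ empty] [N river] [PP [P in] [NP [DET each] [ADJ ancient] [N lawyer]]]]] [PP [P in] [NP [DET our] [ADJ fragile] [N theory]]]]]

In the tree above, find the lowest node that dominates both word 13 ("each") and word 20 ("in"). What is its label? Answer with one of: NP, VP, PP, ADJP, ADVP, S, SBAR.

The smallest bracket enclosing both words is [VP slipped through each empty river in each ancient lawyer in our fragile theory], so the label is VP.

VP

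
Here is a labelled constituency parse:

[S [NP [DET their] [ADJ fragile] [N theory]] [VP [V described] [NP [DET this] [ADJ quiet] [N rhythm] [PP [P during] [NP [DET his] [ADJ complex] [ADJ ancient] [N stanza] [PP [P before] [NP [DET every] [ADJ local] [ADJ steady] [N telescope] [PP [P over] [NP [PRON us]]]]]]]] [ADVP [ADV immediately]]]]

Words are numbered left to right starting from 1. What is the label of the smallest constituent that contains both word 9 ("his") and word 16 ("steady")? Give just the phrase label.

Word 9 lies under S → VP → NP → PP → NP → DET; word 16 lies under S → VP → NP → PP → NP → PP → NP → ADJ. The lowest shared node is the NP.

NP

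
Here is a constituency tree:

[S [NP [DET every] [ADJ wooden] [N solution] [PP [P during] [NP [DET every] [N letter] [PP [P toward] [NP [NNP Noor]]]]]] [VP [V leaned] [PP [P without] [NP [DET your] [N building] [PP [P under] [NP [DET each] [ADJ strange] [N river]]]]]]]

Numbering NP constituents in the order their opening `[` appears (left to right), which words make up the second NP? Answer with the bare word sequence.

every letter toward Noor

In left-to-right order the NP constituents are "every wooden solution during every letter toward Noor"; "every letter toward Noor"; "Noor"; "your building under each strange river"; "each strange river". Number 2 is "every letter toward Noor".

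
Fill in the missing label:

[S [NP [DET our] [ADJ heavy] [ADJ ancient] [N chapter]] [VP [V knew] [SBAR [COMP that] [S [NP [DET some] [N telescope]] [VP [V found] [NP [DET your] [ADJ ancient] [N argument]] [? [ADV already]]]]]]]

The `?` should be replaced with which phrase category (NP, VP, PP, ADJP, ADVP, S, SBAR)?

ADVP

The `?` node immediately contains: ADV 'already'. That is the internal structure of an adverb phrase, so the label is ADVP.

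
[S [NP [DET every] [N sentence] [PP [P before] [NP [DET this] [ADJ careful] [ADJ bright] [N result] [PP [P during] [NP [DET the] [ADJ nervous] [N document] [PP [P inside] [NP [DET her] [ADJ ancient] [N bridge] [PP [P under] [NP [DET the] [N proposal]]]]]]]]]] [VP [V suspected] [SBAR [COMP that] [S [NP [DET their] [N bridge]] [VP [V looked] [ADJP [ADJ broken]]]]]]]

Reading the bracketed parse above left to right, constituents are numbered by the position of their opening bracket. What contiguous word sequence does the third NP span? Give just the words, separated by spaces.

the nervous document inside her ancient bridge under the proposal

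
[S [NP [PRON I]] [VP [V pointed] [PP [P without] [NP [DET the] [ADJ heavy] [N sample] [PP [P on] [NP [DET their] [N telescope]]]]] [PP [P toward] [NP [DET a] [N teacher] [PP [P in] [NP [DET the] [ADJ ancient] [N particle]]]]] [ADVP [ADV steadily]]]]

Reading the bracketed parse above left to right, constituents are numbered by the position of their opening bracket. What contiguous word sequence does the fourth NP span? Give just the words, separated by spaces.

The NP opening brackets appear, in order, over: "I"; "the heavy sample on their telescope"; "their telescope"; "a teacher in the ancient particle"; "the ancient particle". The fourth one spans "a teacher in the ancient particle".

a teacher in the ancient particle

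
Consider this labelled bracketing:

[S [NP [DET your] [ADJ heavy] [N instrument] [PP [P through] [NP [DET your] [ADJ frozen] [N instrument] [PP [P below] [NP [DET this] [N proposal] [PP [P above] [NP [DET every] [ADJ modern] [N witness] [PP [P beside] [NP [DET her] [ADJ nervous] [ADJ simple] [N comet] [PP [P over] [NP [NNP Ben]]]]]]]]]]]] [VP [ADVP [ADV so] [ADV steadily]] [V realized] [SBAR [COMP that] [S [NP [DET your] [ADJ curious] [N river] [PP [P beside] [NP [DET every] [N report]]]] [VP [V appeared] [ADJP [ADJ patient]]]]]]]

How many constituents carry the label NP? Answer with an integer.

The NP constituents are: [NP your heavy instrument through your frozen instrument below this proposal above every modern witness beside her nervous simple comet over Ben]; [NP your frozen instrument below this proposal above every modern witness beside her nervous simple comet over Ben]; [NP this proposal above every modern witness beside her nervous simple comet over Ben]; [NP every modern witness beside her nervous simple comet over Ben]; [NP her nervous simple comet over Ben]; [NP Ben] …. Total: 8.

8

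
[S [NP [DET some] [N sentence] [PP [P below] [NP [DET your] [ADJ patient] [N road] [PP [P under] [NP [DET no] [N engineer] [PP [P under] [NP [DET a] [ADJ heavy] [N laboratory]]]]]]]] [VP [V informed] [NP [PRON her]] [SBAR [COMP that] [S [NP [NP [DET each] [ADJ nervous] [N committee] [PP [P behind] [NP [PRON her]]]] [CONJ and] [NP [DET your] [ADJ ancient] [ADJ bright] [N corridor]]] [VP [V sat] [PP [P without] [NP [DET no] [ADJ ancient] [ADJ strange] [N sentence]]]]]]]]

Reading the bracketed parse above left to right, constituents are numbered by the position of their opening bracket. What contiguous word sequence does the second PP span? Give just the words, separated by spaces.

Opening `[PP` markers occur at word positions 3, 7, 10, 20, 28; the second of these opens the constituent [PP under no engineer under a heavy laboratory].

under no engineer under a heavy laboratory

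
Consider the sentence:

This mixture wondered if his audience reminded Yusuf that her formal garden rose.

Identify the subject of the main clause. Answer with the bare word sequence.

"this mixture" is the NP that combines with the VP headed by "wondered" to form the main clause — the subject.

this mixture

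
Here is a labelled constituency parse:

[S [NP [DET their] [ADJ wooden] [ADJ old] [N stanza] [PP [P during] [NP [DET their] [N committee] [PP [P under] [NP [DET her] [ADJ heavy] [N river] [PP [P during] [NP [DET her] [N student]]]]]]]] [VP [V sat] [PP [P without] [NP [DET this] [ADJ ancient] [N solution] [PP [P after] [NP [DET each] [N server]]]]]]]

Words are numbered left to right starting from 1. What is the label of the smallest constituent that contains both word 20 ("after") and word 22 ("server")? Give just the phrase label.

PP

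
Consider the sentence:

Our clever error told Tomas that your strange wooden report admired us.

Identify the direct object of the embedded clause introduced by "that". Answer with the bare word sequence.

us

The verb of the embedded clause introduced by "that" is "admired"; its direct object is the NP "us".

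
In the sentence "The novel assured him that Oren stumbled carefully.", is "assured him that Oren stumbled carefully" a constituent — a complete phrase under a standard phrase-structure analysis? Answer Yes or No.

Yes

These words form the whole verb phrase headed by "assured", so yes — one constituent.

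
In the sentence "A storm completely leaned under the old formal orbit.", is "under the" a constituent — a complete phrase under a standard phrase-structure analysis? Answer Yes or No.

No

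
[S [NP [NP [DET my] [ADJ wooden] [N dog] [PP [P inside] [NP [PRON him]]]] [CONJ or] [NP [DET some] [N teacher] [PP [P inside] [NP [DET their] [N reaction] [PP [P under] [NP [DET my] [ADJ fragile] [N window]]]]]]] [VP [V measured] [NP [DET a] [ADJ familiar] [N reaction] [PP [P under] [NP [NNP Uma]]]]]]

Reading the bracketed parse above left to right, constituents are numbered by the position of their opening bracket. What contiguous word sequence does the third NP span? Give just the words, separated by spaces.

The NP opening brackets appear, in order, over: "my wooden dog inside him or some teacher inside their reaction under my fragile window"; "my wooden dog inside him"; "him"; "some teacher inside their reaction under my fragile window"; "their reaction under my fragile window"; "my fragile window"; "a familiar reaction under Uma"; "Uma". The third one spans "him".

him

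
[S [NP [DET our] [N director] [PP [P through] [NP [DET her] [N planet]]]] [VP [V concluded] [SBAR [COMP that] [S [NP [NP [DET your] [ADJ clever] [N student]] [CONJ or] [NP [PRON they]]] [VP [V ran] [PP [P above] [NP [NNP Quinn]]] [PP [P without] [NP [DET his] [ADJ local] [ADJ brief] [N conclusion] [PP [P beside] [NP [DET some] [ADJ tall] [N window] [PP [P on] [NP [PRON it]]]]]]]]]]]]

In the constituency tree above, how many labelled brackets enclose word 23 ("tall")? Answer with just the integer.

10

Path from the root down to the word: S → VP → SBAR → S → VP → PP → NP → PP → NP → ADJ. That is 10 enclosing brackets.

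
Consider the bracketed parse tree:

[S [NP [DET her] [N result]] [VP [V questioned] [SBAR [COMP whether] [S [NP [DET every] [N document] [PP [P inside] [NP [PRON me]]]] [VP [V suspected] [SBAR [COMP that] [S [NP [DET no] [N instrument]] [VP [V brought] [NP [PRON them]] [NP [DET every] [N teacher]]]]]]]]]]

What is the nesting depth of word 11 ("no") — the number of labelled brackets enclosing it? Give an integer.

9

Counting open brackets not yet closed at "no": [S [VP [SBAR [S [VP [SBAR [S [NP [DET = 9.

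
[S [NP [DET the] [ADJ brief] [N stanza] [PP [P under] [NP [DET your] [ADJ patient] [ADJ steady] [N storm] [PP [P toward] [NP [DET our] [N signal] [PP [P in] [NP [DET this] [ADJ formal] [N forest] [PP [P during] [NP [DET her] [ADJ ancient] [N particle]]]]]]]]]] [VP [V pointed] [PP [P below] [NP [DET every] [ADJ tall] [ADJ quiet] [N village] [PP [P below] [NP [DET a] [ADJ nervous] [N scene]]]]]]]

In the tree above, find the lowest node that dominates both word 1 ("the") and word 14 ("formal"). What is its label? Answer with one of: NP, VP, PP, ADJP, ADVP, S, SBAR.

NP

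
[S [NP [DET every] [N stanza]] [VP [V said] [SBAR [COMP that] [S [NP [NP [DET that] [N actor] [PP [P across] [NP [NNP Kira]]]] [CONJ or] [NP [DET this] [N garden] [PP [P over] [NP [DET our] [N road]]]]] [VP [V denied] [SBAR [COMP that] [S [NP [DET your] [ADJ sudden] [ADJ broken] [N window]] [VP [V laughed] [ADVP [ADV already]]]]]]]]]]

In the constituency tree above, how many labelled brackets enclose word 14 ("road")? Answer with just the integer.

9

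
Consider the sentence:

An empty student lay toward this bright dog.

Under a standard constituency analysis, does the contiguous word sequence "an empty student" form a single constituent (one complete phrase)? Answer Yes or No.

Yes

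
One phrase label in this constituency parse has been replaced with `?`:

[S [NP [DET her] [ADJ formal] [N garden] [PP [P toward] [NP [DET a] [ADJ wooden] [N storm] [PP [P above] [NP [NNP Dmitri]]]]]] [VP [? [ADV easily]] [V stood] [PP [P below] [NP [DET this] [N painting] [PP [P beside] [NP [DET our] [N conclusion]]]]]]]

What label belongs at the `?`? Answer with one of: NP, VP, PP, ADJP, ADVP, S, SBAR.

Looking at what the `?` directly dominates — ADV 'easily' — this is an adverb phrase (ADVP).

ADVP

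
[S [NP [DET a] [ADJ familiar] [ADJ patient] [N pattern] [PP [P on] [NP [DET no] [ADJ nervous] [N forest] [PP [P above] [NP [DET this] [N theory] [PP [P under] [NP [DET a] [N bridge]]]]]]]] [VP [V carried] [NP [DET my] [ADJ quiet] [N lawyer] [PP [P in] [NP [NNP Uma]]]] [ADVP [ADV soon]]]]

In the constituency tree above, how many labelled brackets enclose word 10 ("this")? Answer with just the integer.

The word sits inside DET, which is inside NP, inside PP, inside NP, inside PP, inside NP, inside S — 7 brackets in all.

7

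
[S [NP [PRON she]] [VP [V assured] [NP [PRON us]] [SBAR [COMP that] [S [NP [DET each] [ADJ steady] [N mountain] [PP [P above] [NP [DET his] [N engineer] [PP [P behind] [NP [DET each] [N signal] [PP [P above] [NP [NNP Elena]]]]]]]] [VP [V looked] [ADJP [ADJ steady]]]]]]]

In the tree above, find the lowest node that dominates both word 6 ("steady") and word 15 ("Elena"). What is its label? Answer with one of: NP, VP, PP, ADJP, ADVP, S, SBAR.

NP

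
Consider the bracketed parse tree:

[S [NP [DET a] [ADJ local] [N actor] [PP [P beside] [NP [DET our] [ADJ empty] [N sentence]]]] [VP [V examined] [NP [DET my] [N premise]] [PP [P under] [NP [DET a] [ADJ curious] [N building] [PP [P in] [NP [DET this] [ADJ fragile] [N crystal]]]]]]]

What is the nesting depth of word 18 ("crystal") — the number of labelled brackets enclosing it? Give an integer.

7

Path from the root down to the word: S → VP → PP → NP → PP → NP → N. That is 7 enclosing brackets.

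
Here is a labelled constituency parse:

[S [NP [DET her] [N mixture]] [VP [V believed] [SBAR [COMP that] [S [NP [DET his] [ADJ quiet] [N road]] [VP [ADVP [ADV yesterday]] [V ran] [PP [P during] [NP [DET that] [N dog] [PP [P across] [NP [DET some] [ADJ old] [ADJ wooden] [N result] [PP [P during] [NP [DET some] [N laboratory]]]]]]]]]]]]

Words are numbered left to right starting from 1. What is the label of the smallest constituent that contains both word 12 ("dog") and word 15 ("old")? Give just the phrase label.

NP

Word 12 lies under S → VP → SBAR → S → VP → PP → NP → N; word 15 lies under S → VP → SBAR → S → VP → PP → NP → PP → NP → ADJ. The lowest shared node is the NP.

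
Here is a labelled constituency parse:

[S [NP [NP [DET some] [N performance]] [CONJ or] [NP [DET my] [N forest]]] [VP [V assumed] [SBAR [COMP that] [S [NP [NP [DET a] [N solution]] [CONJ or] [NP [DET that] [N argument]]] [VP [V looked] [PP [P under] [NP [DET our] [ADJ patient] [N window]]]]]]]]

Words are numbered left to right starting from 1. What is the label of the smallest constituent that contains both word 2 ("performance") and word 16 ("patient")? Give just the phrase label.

Word 2 lies under S → NP → NP → N; word 16 lies under S → VP → SBAR → S → VP → PP → NP → ADJ. The lowest shared node is the S.

S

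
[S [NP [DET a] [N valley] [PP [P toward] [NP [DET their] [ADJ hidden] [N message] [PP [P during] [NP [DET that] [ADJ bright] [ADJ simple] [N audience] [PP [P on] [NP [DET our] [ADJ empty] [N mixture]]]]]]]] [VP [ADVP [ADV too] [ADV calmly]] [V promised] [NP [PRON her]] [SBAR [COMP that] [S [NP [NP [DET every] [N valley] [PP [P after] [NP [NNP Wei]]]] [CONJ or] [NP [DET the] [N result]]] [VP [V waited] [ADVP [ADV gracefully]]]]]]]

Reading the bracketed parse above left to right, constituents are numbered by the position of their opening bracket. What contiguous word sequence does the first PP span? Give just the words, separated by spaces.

toward their hidden message during that bright simple audience on our empty mixture

The PP opening brackets appear, in order, over: "toward their hidden message during that bright simple audience on our empty mixture"; "during that bright simple audience on our empty mixture"; "on our empty mixture"; "after Wei". The first one spans "toward their hidden message during that bright simple audience on our empty mixture".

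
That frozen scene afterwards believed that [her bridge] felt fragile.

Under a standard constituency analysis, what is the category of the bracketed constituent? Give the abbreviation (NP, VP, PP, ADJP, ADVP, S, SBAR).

NP

The span is built around the noun "bridge" — a noun phrase (NP).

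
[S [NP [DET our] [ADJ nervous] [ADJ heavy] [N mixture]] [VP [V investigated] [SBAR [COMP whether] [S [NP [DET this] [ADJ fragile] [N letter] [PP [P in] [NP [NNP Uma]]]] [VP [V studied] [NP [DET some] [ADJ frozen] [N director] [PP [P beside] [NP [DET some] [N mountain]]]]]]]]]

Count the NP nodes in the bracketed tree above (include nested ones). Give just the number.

5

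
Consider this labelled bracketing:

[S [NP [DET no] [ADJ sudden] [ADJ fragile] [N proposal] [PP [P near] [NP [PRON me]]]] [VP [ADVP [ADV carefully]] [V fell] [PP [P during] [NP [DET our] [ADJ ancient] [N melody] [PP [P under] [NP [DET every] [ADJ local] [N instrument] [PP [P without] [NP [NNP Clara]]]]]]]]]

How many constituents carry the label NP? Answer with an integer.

The NP constituents are: [NP no sudden fragile proposal near me]; [NP me]; [NP our ancient melody under every local instrument without Clara]; [NP every local instrument without Clara]; [NP Clara]. Total: 5.

5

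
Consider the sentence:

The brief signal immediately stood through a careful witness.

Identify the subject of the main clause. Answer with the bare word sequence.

In the main clause the verb is "stood"; the NP preceding it, "the brief signal", is the subject.

the brief signal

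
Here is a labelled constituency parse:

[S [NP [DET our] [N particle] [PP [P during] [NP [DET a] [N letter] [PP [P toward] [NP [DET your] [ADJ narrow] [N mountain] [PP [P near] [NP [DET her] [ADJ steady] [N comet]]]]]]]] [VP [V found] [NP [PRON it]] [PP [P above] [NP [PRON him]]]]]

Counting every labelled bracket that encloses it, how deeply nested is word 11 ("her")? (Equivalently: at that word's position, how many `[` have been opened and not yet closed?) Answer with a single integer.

9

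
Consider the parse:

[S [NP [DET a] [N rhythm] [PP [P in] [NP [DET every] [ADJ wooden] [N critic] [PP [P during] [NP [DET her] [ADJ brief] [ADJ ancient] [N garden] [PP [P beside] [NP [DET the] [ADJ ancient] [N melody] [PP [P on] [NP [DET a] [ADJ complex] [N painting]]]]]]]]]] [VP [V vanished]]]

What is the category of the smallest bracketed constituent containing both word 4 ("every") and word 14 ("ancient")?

NP

The smallest bracket enclosing both words is [NP every wooden critic during her brief ancient garden beside the ancient melody on a complex painting], so the label is NP.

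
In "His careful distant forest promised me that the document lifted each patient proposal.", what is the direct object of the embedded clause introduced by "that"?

each patient proposal

"lifted" heads the VP of the embedded clause introduced by "that", and "each patient proposal" is its direct object.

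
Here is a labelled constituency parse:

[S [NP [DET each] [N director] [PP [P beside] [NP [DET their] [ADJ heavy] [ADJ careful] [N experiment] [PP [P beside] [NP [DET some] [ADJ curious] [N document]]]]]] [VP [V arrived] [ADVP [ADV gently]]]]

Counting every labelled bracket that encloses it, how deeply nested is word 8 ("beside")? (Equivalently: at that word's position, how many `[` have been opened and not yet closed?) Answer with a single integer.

Path from the root down to the word: S → NP → PP → NP → PP → P. That is 6 enclosing brackets.

6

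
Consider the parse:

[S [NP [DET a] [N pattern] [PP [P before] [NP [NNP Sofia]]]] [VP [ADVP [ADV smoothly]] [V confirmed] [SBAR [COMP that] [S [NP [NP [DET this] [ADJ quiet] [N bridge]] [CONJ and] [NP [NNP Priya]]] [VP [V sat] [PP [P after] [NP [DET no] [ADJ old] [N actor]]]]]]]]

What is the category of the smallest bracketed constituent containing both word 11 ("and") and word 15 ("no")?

The smallest bracket enclosing both words is [S this quiet bridge and Priya sat after no old actor], so the label is S.

S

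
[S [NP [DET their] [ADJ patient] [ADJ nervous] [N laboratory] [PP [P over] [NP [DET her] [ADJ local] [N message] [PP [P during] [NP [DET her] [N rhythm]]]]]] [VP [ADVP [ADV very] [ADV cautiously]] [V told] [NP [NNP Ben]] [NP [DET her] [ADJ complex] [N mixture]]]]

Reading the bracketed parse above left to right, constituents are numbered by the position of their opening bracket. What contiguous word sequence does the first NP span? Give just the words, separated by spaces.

The NP opening brackets appear, in order, over: "their patient nervous laboratory over her local message during her rhythm"; "her local message during her rhythm"; "her rhythm"; "Ben"; "her complex mixture". The first one spans "their patient nervous laboratory over her local message during her rhythm".

their patient nervous laboratory over her local message during her rhythm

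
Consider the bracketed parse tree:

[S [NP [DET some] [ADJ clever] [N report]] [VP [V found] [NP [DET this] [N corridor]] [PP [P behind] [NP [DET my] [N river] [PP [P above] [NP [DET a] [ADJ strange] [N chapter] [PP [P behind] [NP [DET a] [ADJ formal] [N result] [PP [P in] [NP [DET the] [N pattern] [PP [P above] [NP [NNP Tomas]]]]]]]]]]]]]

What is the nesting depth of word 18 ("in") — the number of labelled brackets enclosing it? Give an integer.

10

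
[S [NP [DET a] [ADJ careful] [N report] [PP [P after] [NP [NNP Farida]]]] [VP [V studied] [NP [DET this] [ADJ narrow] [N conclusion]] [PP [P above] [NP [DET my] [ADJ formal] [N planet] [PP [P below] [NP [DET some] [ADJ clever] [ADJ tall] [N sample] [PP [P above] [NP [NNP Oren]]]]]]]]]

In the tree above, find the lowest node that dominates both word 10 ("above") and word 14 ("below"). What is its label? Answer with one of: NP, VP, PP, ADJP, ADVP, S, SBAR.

PP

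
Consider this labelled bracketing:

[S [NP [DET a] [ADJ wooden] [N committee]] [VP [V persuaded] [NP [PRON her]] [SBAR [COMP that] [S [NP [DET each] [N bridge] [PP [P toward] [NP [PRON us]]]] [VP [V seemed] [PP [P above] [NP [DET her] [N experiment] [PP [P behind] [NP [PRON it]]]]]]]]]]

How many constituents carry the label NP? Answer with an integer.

6

Listing each NP by its span: [NP a wooden committee]; [NP her]; [NP each bridge toward us]; [NP us]; [NP her experiment behind it]; [NP it] — that makes 6.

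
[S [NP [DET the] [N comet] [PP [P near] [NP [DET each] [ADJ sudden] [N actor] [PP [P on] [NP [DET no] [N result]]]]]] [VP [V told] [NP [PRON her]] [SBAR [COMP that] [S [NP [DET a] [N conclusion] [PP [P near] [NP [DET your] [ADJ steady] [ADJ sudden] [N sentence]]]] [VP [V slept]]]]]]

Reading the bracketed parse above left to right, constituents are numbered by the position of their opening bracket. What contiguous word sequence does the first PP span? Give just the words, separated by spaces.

near each sudden actor on no result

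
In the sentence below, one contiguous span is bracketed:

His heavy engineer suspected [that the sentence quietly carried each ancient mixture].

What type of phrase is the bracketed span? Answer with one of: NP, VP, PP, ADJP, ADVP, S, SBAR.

SBAR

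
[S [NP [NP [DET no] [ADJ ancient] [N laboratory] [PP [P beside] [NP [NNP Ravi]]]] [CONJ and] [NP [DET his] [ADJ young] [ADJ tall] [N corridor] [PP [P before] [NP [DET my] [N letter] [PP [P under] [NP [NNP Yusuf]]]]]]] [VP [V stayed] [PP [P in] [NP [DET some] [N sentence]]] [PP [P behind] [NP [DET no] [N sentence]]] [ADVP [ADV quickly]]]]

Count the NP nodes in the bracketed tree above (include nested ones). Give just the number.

Scanning left to right, an opening `[NP` appears at word positions 1, 1, 5, 7, 12, 15, 18, 21 — 8 in total.

8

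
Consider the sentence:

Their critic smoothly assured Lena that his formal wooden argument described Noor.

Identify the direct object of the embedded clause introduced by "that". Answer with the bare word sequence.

Noor

The verb of the embedded clause introduced by "that" is "described"; its direct object is the NP "Noor".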